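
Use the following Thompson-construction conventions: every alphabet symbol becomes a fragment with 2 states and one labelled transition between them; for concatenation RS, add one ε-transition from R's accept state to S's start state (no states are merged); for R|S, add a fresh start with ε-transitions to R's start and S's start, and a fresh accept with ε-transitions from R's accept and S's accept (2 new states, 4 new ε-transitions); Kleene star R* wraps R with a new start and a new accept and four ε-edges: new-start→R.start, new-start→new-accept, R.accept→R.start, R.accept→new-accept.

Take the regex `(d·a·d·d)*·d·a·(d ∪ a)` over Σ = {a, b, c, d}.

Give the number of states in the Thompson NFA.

20

Bottom-up over the parse tree:
Each of the 8 symbol leaves contributes a 2-state fragment.
  d·a·d·d : 8 states
  (d·a·d·d)* : 10 states
  d ∪ a : 6 states
  (d·a·d·d)*·d·a·(d ∪ a) : 20 states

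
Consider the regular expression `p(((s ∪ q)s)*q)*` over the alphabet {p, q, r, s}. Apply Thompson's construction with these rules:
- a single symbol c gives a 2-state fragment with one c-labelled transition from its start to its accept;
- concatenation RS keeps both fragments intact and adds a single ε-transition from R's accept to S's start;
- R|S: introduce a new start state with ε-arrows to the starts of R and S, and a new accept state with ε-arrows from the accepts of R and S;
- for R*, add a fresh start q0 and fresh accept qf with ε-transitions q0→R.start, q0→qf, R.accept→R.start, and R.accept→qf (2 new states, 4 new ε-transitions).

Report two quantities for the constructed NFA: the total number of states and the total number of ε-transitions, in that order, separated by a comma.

16, 15

Bottom-up over the parse tree:
Each of the 5 symbol leaves contributes 2 states and 0 ε-transitions.
  s ∪ q → 6 states, 4 ε-transitions
  (s ∪ q)s → 8 states, 5 ε-transitions
  ((s ∪ q)s)* → 10 states, 9 ε-transitions
  ((s ∪ q)s)*q → 12 states, 10 ε-transitions
  (((s ∪ q)s)*q)* → 14 states, 14 ε-transitions
  p(((s ∪ q)s)*q)* → 16 states, 15 ε-transitions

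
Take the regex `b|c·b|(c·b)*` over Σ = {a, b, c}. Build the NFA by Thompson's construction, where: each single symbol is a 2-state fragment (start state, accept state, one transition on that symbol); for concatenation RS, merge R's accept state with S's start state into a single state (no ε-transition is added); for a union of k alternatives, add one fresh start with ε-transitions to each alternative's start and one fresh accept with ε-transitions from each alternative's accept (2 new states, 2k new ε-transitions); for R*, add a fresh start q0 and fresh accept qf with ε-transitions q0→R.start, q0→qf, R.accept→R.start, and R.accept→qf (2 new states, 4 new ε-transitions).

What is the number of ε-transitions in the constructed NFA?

10

Recursing over subexpressions:
Each of the 5 symbol leaves contributes 0 ε-transitions.
  c·b → 0 ε-transitions
  c·b → 0 ε-transitions
  (c·b)* → 4 ε-transitions
  b|c·b|(c·b)* → 10 ε-transitions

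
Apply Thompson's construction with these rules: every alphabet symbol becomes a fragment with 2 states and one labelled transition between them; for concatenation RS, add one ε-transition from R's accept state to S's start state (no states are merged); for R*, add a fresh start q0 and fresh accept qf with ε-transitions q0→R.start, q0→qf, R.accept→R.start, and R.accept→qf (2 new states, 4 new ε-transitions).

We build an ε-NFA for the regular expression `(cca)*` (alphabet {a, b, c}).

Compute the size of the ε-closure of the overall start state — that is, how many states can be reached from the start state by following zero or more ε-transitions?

3

Work bottom-up. For each fragment F, track |ε-closure(F.start)| and whether F's accept lies in that closure (i.e. whether F accepts ε). A single-symbol fragment has closure size 1 and does not accept ε.
  cca : same as the first factor's closure: |closure| = 1
  (cca)* : |closure| = 1 (new start) + 1 (body) + 1 (new accept) = 3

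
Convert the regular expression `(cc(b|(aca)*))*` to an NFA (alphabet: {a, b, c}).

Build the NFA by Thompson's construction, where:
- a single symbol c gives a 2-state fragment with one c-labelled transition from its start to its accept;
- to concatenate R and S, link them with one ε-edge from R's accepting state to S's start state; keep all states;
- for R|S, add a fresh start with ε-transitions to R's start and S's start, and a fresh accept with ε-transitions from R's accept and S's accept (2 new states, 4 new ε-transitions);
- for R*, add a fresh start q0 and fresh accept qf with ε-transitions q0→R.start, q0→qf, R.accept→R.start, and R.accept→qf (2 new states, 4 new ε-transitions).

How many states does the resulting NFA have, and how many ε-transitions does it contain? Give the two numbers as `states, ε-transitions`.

Bottom-up over the parse tree:
Each of the 6 symbol leaves contributes 2 states and 0 ε-transitions.
  aca = 6 states, 2 ε-transitions
  (aca)* = 8 states, 6 ε-transitions
  b|(aca)* = 12 states, 10 ε-transitions
  cc(b|(aca)*) = 16 states, 12 ε-transitions
  (cc(b|(aca)*))* = 18 states, 16 ε-transitions

18, 16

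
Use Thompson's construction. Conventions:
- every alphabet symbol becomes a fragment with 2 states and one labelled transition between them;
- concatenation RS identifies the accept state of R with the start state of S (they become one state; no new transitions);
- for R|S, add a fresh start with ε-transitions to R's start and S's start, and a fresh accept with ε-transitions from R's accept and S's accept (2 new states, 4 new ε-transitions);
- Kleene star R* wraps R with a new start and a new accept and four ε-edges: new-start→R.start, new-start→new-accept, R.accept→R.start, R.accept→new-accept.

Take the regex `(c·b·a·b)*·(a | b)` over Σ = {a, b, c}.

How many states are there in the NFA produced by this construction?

Recursing over subexpressions:
Each of the 6 symbol leaves contributes a 2-state fragment.
  c·b·a·b : 5 states
  (c·b·a·b)* : 7 states
  a | b : 6 states
  (c·b·a·b)*·(a | b) : 12 states

12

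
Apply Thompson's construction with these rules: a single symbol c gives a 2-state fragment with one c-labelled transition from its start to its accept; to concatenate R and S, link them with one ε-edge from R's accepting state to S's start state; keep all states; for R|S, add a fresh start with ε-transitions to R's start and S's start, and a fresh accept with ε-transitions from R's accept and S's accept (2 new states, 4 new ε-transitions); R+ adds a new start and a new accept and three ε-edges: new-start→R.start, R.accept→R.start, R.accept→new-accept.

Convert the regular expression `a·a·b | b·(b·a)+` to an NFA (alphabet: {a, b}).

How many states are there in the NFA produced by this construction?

16

Per subexpression:
Each of the 6 symbol leaves contributes a 2-state fragment.
  a·a·b → 6 states
  b·a → 4 states
  (b·a)+ → 6 states
  b·(b·a)+ → 8 states
  a·a·b | b·(b·a)+ → 16 states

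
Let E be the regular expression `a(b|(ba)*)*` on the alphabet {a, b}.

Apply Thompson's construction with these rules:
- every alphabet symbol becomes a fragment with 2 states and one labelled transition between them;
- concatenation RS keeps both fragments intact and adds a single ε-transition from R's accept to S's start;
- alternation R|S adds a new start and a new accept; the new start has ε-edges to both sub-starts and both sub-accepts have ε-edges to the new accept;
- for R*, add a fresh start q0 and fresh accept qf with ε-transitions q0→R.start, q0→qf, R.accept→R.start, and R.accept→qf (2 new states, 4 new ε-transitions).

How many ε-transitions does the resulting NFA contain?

Bottom-up over the parse tree:
Each of the 4 symbol leaves contributes 0 ε-transitions.
  ba = 1 ε-transition
  (ba)* = 5 ε-transitions
  b|(ba)* = 9 ε-transitions
  (b|(ba)*)* = 13 ε-transitions
  a(b|(ba)*)* = 14 ε-transitions

14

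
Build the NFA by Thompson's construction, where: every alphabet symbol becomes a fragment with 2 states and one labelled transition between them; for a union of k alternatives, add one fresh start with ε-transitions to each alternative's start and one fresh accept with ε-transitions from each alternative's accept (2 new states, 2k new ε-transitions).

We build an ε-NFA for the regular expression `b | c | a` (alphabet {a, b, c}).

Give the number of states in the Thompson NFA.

8

Building bottom-up:
Each of the 3 symbol leaves contributes a 2-state fragment.
  b | c | a = 8 states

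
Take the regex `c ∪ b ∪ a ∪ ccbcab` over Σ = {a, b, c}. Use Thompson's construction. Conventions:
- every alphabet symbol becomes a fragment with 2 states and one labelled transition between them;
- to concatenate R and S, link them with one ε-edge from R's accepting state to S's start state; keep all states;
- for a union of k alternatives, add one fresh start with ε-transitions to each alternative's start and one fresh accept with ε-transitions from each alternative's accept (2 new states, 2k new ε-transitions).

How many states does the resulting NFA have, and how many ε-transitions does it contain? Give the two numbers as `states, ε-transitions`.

20, 13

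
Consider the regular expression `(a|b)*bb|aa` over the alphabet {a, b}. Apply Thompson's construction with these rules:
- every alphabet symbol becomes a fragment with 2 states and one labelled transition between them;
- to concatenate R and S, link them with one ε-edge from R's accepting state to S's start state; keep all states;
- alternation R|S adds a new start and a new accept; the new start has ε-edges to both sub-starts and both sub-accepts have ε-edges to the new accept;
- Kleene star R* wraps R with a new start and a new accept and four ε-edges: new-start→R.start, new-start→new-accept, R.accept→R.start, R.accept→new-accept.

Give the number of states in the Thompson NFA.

Recursing over subexpressions:
Each of the 6 symbol leaves contributes a 2-state fragment.
  a|b → 6 states
  (a|b)* → 8 states
  (a|b)*bb → 12 states
  aa → 4 states
  (a|b)*bb|aa → 18 states

18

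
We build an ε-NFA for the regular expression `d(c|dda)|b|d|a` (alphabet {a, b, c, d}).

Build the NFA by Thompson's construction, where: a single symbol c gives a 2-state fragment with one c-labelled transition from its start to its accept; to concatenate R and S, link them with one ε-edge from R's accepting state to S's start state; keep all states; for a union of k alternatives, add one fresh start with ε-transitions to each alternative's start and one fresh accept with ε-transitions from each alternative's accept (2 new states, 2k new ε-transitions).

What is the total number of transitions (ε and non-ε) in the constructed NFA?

Recursing over subexpressions:
Each of the 8 symbol leaves contributes 1 transition (1 symbol, 0 ε).
  dda : 5 transitions (3 symbol, 2 ε)
  c|dda : 10 transitions (4 symbol, 6 ε)
  d(c|dda) : 12 transitions (5 symbol, 7 ε)
  d(c|dda)|b|d|a : 23 transitions (8 symbol, 15 ε)

23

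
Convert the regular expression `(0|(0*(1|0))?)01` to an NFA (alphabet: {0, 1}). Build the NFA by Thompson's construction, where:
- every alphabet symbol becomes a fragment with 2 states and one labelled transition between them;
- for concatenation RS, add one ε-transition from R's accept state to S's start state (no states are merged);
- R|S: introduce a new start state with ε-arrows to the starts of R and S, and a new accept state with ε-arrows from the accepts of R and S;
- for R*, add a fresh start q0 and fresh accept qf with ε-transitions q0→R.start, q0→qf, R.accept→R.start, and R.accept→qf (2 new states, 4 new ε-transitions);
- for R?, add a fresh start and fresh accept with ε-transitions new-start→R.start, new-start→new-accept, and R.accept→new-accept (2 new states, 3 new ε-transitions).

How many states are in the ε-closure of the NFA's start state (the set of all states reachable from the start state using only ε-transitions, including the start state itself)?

12

Compute the ε-closure size of each fragment's start state recursively; a symbol fragment's start has no outgoing ε-edge, so its closure is just itself (size 1).
  0* — new start has ε-edges to the inner start and to the new accept, so |closure| = 2 + 1 = 3
  1|0 — |closure| = 1 + 1 + 1 = 3 (the new accept is not ε-reachable since no branch accepts ε)
  0*(1|0) — |closure| = 3 + 3 = 6 (closure spills across the concat boundary because the left factor accepts ε)
  (0*(1|0))? — new start has ε-edges to the inner start and to the new accept, so |closure| = 2 + 6 = 8
  0|(0*(1|0))? — new start ε-reaches every alternative's start; at least one alternative accepts ε, so the union's new accept is reached too: |closure| = 1 + 1 + 8 + 1 = 11
  (0|(0*(1|0))?)01 — |closure| = 11 + 1 = 12 (closure spills across the concat boundary because the left factor accepts ε)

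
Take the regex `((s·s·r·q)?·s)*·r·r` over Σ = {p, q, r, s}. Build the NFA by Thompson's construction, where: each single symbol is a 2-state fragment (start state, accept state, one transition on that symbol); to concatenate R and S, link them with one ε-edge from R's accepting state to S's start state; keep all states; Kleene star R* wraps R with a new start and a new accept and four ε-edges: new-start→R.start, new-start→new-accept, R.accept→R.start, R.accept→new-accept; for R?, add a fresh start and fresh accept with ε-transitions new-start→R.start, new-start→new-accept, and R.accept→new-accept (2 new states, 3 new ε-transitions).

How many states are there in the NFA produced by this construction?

Bottom-up over the parse tree:
Each of the 7 symbol leaves contributes a 2-state fragment.
  s·s·r·q : 8 states
  (s·s·r·q)? : 10 states
  (s·s·r·q)?·s : 12 states
  ((s·s·r·q)?·s)* : 14 states
  ((s·s·r·q)?·s)*·r·r : 18 states

18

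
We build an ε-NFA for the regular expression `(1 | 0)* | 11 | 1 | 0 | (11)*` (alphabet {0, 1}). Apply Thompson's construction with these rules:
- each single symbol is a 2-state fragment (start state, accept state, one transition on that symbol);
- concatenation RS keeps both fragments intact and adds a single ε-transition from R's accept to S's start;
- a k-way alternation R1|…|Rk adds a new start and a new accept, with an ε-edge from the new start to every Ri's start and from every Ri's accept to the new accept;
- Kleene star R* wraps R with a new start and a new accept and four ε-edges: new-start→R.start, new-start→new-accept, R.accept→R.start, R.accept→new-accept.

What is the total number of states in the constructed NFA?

Building bottom-up:
Each of the 8 symbol leaves contributes a 2-state fragment.
  1 | 0 : 6 states
  (1 | 0)* : 8 states
  11 : 4 states
  11 : 4 states
  (11)* : 6 states
  (1 | 0)* | 11 | 1 | 0 | (11)* : 24 states

24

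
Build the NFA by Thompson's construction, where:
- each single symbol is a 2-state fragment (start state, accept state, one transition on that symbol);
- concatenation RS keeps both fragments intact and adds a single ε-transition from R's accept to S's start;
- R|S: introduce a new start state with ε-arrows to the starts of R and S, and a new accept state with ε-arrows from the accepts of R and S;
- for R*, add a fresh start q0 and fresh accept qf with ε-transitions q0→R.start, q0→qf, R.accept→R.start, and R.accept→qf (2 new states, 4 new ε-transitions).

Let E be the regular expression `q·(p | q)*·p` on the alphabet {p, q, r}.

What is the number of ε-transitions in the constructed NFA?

10

Recursing over subexpressions:
Each of the 4 symbol leaves contributes 0 ε-transitions.
  p | q — 4 ε-transitions
  (p | q)* — 8 ε-transitions
  q·(p | q)*·p — 10 ε-transitions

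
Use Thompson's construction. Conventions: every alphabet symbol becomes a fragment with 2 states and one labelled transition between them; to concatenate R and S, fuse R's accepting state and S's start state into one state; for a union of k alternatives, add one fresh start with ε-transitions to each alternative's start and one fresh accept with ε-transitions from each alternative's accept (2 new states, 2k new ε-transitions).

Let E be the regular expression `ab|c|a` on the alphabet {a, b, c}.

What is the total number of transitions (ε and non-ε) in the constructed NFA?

10

Bottom-up over the parse tree:
Each of the 4 symbol leaves contributes 1 transition (1 symbol, 0 ε).
  ab = 2 transitions (2 symbol, 0 ε)
  ab|c|a = 10 transitions (4 symbol, 6 ε)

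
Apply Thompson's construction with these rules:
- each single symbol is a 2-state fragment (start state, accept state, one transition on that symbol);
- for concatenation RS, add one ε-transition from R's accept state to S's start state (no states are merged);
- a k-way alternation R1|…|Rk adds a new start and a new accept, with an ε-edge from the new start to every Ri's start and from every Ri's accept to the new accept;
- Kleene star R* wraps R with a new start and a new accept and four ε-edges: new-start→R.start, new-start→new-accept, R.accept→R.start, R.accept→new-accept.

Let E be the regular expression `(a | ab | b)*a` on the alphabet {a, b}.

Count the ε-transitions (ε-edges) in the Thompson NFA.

12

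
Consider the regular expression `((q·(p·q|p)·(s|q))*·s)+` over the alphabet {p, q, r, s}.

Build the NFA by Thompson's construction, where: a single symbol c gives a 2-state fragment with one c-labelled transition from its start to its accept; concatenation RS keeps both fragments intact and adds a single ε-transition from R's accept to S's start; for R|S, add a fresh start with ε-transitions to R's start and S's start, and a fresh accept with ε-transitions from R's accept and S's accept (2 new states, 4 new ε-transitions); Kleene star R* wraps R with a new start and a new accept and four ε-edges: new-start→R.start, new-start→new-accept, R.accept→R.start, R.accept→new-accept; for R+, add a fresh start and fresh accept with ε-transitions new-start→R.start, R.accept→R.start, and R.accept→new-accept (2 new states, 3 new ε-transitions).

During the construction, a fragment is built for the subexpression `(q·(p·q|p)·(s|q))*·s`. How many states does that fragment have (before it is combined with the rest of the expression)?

20

Fragment for `(q·(p·q|p)·(s|q))*·s`:
Each of the 7 symbol leaves contributes a 2-state fragment.
  p·q → 4 states
  p·q|p → 8 states
  s|q → 6 states
  q·(p·q|p)·(s|q) → 16 states
  (q·(p·q|p)·(s|q))* → 18 states
  (q·(p·q|p)·(s|q))*·s → 20 states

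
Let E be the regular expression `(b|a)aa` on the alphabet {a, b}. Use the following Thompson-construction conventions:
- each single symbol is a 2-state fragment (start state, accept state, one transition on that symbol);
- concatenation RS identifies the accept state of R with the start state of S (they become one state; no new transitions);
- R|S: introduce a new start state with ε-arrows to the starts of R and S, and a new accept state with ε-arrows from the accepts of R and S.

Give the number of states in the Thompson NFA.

8

Building bottom-up:
Each of the 4 symbol leaves contributes a 2-state fragment.
  b|a — 6 states
  (b|a)aa — 8 states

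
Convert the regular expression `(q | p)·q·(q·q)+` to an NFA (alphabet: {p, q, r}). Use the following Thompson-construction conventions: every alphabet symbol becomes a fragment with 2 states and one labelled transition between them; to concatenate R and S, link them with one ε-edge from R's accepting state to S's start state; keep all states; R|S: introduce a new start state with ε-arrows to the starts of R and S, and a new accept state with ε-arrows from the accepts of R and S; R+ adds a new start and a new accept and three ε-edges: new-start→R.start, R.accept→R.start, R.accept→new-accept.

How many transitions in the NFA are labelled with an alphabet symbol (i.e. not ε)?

5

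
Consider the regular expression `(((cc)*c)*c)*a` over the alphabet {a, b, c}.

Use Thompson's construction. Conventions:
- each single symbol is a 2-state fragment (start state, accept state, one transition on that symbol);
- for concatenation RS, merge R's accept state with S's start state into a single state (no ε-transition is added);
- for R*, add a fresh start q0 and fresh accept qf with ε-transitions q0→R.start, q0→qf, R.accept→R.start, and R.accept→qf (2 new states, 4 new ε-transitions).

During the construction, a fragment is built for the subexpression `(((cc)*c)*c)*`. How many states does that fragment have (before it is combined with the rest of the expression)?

11

Fragment for `(((cc)*c)*c)*`:
Each of the 4 symbol leaves contributes a 2-state fragment.
  cc = 3 states
  (cc)* = 5 states
  (cc)*c = 6 states
  ((cc)*c)* = 8 states
  ((cc)*c)*c = 9 states
  (((cc)*c)*c)* = 11 states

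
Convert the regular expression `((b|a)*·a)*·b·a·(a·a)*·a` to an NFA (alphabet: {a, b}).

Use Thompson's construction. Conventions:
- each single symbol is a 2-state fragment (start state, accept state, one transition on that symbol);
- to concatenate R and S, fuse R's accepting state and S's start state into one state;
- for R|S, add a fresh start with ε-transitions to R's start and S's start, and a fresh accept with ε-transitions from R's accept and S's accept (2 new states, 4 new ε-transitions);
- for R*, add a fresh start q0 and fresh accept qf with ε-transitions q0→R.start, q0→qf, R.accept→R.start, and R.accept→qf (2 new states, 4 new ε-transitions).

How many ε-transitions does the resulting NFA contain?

Per subexpression:
Each of the 8 symbol leaves contributes 0 ε-transitions.
  b|a = 4 ε-transitions
  (b|a)* = 8 ε-transitions
  (b|a)*·a = 8 ε-transitions
  ((b|a)*·a)* = 12 ε-transitions
  a·a = 0 ε-transitions
  (a·a)* = 4 ε-transitions
  ((b|a)*·a)*·b·a·(a·a)*·a = 16 ε-transitions

16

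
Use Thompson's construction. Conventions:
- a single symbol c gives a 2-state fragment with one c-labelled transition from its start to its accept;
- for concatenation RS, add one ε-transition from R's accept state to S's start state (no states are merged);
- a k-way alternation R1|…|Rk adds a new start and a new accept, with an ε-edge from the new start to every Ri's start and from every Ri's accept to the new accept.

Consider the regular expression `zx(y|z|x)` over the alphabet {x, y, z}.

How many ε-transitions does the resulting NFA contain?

8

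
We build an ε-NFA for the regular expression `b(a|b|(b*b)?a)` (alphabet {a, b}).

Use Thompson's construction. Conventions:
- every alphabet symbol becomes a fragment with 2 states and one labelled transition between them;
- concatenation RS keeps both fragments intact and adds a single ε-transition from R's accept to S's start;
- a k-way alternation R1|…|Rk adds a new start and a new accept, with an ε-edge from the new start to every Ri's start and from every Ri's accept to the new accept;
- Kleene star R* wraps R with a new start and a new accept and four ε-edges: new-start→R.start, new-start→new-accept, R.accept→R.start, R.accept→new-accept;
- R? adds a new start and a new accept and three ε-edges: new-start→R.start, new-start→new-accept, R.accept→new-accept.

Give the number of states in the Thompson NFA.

Bottom-up over the parse tree:
Each of the 6 symbol leaves contributes a 2-state fragment.
  b* = 4 states
  b*b = 6 states
  (b*b)? = 8 states
  (b*b)?a = 10 states
  a|b|(b*b)?a = 16 states
  b(a|b|(b*b)?a) = 18 states

18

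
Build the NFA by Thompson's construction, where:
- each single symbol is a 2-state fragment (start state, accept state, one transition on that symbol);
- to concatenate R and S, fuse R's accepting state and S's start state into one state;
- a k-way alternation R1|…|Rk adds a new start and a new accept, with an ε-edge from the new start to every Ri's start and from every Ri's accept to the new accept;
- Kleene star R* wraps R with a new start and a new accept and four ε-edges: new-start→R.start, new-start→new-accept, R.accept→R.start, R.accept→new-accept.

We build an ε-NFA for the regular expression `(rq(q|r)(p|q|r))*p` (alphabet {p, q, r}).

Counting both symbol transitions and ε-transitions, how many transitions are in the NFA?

By structural recursion:
Each of the 8 symbol leaves contributes 1 transition (1 symbol, 0 ε).
  q|r = 6 transitions (2 symbol, 4 ε)
  p|q|r = 9 transitions (3 symbol, 6 ε)
  rq(q|r)(p|q|r) = 17 transitions (7 symbol, 10 ε)
  (rq(q|r)(p|q|r))* = 21 transitions (7 symbol, 14 ε)
  (rq(q|r)(p|q|r))*p = 22 transitions (8 symbol, 14 ε)

22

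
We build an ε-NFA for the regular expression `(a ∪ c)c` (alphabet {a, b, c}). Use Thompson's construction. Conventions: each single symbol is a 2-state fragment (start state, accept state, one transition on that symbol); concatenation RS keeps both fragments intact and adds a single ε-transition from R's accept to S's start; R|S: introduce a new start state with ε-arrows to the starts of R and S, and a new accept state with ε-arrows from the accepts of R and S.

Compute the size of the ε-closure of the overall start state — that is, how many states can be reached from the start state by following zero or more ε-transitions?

Compute the ε-closure size of each fragment's start state recursively; a symbol fragment's start has no outgoing ε-edge, so its closure is just itself (size 1).
  a ∪ c → C = 1 + 1 + 1 = 3 (the new accept is not ε-reachable since no branch accepts ε)
  (a ∪ c)c → C equals the left operand's closure size = 3 (its accept is not ε-reachable, so the closure stops there)

3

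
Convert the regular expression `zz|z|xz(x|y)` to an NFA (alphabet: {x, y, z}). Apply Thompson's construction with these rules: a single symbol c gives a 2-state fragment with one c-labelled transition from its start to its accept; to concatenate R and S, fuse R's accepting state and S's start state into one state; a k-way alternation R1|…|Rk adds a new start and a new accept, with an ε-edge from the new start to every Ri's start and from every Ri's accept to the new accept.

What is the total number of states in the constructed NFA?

15

Recursing over subexpressions:
Each of the 7 symbol leaves contributes a 2-state fragment.
  zz : 3 states
  x|y : 6 states
  xz(x|y) : 8 states
  zz|z|xz(x|y) : 15 states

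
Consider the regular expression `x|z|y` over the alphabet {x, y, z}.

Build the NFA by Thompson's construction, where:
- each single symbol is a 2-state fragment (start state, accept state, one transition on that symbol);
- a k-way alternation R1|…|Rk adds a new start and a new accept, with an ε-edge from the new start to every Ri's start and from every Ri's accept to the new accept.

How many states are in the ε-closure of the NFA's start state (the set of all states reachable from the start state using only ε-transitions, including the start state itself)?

4

Let C(F) = |ε-closure(F.start)| within fragment F, and note whether F accepts ε. Symbol fragments have C = 1 and do not accept ε. Then:
  x|z|y → |ε-closure| = 1 + 1 + 1 + 1 = 4 (the new accept is not ε-reachable since no branch accepts ε)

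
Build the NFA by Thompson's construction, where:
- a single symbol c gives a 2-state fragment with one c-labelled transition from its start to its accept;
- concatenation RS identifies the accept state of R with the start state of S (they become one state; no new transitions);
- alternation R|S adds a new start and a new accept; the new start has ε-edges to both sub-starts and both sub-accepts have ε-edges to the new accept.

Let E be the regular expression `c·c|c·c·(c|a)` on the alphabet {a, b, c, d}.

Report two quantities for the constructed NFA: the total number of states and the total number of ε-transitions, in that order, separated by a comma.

Per subexpression:
Each of the 6 symbol leaves contributes 2 states and 0 ε-transitions.
  c·c → 3 states, 0 ε-transitions
  c|a → 6 states, 4 ε-transitions
  c·c·(c|a) → 8 states, 4 ε-transitions
  c·c|c·c·(c|a) → 13 states, 8 ε-transitions

13, 8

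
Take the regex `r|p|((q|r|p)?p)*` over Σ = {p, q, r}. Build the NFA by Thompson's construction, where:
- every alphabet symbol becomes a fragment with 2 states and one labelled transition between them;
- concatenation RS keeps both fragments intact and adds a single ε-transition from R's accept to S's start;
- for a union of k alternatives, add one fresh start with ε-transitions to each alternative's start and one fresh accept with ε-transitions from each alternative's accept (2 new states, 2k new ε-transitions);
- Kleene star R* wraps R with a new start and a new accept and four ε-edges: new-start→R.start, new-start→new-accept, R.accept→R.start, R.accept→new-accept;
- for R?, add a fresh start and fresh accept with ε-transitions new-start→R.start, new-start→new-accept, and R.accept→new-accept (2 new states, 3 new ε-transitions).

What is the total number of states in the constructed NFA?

20

Bottom-up over the parse tree:
Each of the 6 symbol leaves contributes a 2-state fragment.
  q|r|p — 8 states
  (q|r|p)? — 10 states
  (q|r|p)?p — 12 states
  ((q|r|p)?p)* — 14 states
  r|p|((q|r|p)?p)* — 20 states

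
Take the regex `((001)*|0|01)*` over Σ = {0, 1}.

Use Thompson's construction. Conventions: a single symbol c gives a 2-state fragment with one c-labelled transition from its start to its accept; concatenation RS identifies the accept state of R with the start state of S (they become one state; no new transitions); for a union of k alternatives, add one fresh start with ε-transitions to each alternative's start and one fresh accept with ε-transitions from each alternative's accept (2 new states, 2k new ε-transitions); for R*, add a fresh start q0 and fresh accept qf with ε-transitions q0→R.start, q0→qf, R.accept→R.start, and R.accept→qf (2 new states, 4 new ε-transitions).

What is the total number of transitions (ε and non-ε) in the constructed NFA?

Per subexpression:
Each of the 6 symbol leaves contributes 1 transition (1 symbol, 0 ε).
  001 → 3 transitions (3 symbol, 0 ε)
  (001)* → 7 transitions (3 symbol, 4 ε)
  01 → 2 transitions (2 symbol, 0 ε)
  (001)*|0|01 → 16 transitions (6 symbol, 10 ε)
  ((001)*|0|01)* → 20 transitions (6 symbol, 14 ε)

20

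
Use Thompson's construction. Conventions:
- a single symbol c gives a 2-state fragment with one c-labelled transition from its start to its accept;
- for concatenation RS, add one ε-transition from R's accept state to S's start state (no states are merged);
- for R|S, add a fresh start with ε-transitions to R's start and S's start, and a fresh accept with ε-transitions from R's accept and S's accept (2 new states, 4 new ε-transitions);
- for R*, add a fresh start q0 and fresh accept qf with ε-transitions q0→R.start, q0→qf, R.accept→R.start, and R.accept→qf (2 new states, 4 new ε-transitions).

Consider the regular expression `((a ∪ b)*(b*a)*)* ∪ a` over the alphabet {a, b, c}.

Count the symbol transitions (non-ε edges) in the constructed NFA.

Building bottom-up:
Each of the 5 symbol leaves contributes exactly 1 symbol transition.
  a ∪ b — 2 symbol transitions
  (a ∪ b)* — 2 symbol transitions
  b* — 1 symbol transition
  b*a — 2 symbol transitions
  (b*a)* — 2 symbol transitions
  (a ∪ b)*(b*a)* — 4 symbol transitions
  ((a ∪ b)*(b*a)*)* — 4 symbol transitions
  ((a ∪ b)*(b*a)*)* ∪ a — 5 symbol transitions

5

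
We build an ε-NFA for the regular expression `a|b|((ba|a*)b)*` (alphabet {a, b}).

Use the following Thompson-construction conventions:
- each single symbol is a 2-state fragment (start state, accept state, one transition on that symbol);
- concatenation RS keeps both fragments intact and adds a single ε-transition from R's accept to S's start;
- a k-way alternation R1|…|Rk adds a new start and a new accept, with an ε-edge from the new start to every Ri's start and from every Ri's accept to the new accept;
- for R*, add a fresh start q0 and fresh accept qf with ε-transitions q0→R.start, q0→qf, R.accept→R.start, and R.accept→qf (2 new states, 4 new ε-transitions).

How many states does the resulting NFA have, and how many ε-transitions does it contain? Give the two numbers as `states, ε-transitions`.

Bottom-up over the parse tree:
Each of the 6 symbol leaves contributes 2 states and 0 ε-transitions.
  ba : 4 states, 1 ε-transition
  a* : 4 states, 4 ε-transitions
  ba|a* : 10 states, 9 ε-transitions
  (ba|a*)b : 12 states, 10 ε-transitions
  ((ba|a*)b)* : 14 states, 14 ε-transitions
  a|b|((ba|a*)b)* : 20 states, 20 ε-transitions

20, 20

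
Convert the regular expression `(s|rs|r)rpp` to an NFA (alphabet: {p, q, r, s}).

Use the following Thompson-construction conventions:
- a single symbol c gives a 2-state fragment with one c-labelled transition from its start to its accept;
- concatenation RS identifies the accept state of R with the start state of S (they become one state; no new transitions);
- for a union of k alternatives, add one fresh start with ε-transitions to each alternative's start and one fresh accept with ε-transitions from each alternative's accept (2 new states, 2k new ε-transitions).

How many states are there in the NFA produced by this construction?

12

Per subexpression:
Each of the 7 symbol leaves contributes a 2-state fragment.
  rs — 3 states
  s|rs|r — 9 states
  (s|rs|r)rpp — 12 states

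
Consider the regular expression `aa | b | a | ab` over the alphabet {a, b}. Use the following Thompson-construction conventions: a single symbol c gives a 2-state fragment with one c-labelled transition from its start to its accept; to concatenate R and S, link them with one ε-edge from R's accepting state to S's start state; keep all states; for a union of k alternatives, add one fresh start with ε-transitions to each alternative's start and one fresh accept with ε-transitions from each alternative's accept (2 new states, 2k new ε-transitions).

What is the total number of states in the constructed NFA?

14

Per subexpression:
Each of the 6 symbol leaves contributes a 2-state fragment.
  aa — 4 states
  ab — 4 states
  aa | b | a | ab — 14 states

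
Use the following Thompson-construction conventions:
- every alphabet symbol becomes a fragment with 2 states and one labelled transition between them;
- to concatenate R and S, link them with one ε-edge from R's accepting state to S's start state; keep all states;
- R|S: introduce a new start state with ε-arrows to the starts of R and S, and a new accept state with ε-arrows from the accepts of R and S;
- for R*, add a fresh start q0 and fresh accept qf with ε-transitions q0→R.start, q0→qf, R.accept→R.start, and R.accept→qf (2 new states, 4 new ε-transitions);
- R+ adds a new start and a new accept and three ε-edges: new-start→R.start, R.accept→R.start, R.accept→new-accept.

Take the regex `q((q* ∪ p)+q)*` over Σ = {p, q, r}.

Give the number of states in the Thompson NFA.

Bottom-up over the parse tree:
Each of the 4 symbol leaves contributes a 2-state fragment.
  q* — 4 states
  q* ∪ p — 8 states
  (q* ∪ p)+ — 10 states
  (q* ∪ p)+q — 12 states
  ((q* ∪ p)+q)* — 14 states
  q((q* ∪ p)+q)* — 16 states

16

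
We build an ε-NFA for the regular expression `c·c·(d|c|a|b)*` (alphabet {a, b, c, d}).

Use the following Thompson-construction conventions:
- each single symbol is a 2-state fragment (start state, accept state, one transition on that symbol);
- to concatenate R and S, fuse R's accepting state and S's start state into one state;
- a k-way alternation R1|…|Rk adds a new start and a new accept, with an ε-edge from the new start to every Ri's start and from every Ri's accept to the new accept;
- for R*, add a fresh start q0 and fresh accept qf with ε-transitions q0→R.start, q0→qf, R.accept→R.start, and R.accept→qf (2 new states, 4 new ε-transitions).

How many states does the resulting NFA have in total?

Bottom-up over the parse tree:
Each of the 6 symbol leaves contributes a 2-state fragment.
  d|c|a|b = 10 states
  (d|c|a|b)* = 12 states
  c·c·(d|c|a|b)* = 14 states

14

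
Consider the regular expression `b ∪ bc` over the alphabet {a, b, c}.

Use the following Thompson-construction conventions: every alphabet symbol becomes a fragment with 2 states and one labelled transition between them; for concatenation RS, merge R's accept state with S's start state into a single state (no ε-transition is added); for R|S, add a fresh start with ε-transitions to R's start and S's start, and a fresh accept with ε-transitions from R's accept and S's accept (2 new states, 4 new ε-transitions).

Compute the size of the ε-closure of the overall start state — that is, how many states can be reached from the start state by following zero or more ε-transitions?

Work bottom-up. For each fragment F, track |ε-closure(F.start)| and whether F's accept lies in that closure (i.e. whether F accepts ε). A single-symbol fragment has closure size 1 and does not accept ε.
  bc — same as the first factor's closure: |closure| = 1
  b ∪ bc — |closure| = 1 + 1 + 1 = 3 (the new accept is not ε-reachable since no branch accepts ε)

3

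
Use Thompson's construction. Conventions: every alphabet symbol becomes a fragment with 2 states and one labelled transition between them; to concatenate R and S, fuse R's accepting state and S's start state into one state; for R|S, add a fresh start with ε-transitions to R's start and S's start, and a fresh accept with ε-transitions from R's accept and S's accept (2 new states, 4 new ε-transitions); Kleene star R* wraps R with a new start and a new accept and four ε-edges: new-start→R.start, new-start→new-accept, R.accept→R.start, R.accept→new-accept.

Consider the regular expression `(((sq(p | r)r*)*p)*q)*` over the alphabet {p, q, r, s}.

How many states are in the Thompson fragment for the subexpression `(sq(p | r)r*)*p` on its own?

Fragment for `(sq(p | r)r*)*p`:
Each of the 6 symbol leaves contributes a 2-state fragment.
  p | r : 6 states
  r* : 4 states
  sq(p | r)r* : 11 states
  (sq(p | r)r*)* : 13 states
  (sq(p | r)r*)*p : 14 states

14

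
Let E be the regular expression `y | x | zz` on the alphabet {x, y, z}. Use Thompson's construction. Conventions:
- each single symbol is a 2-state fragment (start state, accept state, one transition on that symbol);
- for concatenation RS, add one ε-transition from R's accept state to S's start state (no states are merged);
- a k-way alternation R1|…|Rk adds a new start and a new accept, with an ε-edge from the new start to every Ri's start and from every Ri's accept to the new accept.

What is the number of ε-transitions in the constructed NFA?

7

By structural recursion:
Each of the 4 symbol leaves contributes 0 ε-transitions.
  zz : 1 ε-transition
  y | x | zz : 7 ε-transitions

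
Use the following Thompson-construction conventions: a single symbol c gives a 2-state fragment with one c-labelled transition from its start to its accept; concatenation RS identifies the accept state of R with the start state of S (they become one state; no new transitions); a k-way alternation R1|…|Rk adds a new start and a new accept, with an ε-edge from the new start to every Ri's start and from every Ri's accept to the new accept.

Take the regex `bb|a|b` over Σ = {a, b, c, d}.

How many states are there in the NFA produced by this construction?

9

Bottom-up over the parse tree:
Each of the 4 symbol leaves contributes a 2-state fragment.
  bb = 3 states
  bb|a|b = 9 states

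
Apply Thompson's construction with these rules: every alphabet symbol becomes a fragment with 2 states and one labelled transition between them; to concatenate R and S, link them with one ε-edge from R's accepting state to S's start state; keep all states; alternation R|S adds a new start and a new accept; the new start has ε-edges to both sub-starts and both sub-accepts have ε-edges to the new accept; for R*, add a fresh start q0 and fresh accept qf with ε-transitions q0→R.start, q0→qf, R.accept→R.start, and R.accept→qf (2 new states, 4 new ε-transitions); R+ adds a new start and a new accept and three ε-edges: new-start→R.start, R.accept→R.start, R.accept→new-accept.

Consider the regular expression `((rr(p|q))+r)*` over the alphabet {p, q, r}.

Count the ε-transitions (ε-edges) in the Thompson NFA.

14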